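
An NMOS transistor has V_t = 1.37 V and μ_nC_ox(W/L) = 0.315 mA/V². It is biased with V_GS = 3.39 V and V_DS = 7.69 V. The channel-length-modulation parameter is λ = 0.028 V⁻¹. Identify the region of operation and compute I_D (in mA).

V_ov = V_GS − V_t = 3.39 − 1.37 = 2.02 V.
Since V_DS = 7.69 V ≥ V_ov = 2.02 V, the device is in saturation.
I_D = ½ k_n V_ov² (1 + λ V_DS) = 0.5 × 0.315 × 2.02² × (1 + 0.028 × 7.69) = 0.781 mA.

Saturation; I_D = 0.781 mA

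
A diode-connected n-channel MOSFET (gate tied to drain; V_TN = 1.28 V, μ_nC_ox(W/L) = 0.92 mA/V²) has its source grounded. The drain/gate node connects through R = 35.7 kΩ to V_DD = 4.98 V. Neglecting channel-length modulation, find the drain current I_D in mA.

I_D = 0.0912 mA

With gate tied to drain, V_GS = V_DS ≥ V_GS − V_TN, so the device is in saturation.
KCL at the drain: ½ k_n (V_GS − V_TN)² = (V_DD − V_GS)/R.
Let x = V_GS − 1.28. Then 16.4 x² + x − 3.7 = 0, giving x = 0.445 V (positive root), so V_GS = 1.73 V.
I_D = (V_DD − V_GS)/R = (4.98 − 1.73) / 35.7 = 0.0912 mA.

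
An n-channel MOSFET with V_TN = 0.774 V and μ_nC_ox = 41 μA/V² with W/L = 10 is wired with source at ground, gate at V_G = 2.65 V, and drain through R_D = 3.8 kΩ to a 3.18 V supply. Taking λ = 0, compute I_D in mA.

V_GS = V_G = 2.65 V, so V_ov = 2.65 − 0.774 = 1.88 V.
k_n = μ_nC_ox · (W/L) = 0.41 mA/V².
Assume saturation: I_D = ½ k_n V_ov² = 0.5 × 0.41 × 1.88² = 0.721 mA, giving V_DS = V_DD − I_D R_D = 3.18 − 0.721 × 3.8 = 0.438 V.
But 0.438 V < V_ov = 1.88 V, so the device is actually in triode.
In triode I_D = k_n[V_ov V_DS − ½ V_DS²] and I_D = (V_DD − V_DS)/R_D. Equating: 0.779 V_DS² − 3.923 V_DS + 3.18 = 0, giving V_DS = 1.02 V (the root below V_ov).
I_D = (3.18 − 1.02) / 3.8 = 0.57 mA.

I_D = 0.570 mA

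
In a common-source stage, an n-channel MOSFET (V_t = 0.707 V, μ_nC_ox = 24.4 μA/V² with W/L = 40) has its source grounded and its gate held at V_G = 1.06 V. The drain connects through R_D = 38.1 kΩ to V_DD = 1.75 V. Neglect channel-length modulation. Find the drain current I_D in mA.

V_GS = V_G = 1.06 V, so V_ov = 1.06 − 0.707 = 0.353 V.
k_n = μ_nC_ox · (W/L) = 0.976 mA/V².
Assume saturation: I_D = ½ k_n V_ov² = 0.5 × 0.976 × 0.353² = 0.0608 mA, giving V_DS = V_DD − I_D R_D = 1.75 − 0.0608 × 38.1 = -0.567 V.
But -0.567 V < V_ov = 0.353 V, so the device is actually in triode.
In triode I_D = k_n[V_ov V_DS − ½ V_DS²] and I_D = (V_DD − V_DS)/R_D. Equating: 18.6 V_DS² − 14.13 V_DS + 1.75 = 0, giving V_DS = 0.156 V (the root below V_ov).
I_D = (1.75 − 0.156) / 38.1 = 0.0418 mA.

I_D = 0.0418 mA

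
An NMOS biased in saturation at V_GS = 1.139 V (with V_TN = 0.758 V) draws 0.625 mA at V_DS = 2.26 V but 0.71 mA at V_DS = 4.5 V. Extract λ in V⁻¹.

With V_GS fixed, I_D ∝ (1 + λ V_DS) in saturation, so I_D2/I_D1 = (1 + λ V_DS2)/(1 + λ V_DS1).
0.71/0.625 = 1.136 = (1 + 4.5 λ)/(1 + 2.26 λ).
Solving: λ (I_D1 V_DS2 − I_D2 V_DS1) = I_D2 − I_D1, so λ = (0.71 − 0.625) / (0.625 × 4.5 − 0.71 × 2.26) = 0.085 / 1.21 = 0.0704 V⁻¹.

λ = 0.0704 V⁻¹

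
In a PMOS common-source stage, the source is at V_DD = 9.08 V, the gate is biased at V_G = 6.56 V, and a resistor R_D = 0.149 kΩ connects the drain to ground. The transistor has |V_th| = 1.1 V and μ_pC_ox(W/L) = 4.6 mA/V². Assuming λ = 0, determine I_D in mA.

V_SG = V_DD − V_G = 9.08 − 6.56 = 2.52 V, so V_ov = 2.52 − 1.1 = 1.42 V.
Assume saturation: I_D = ½ k_p V_ov² = 0.5 × 4.6 × 1.42² = 4.64 mA, giving V_SD = V_DD − I_D R_D = 9.08 − 4.64 × 0.149 = 8.39 V.
V_SD = 8.39 V ≥ V_ov = 1.42 V, confirming saturation.

I_D = 4.64 mA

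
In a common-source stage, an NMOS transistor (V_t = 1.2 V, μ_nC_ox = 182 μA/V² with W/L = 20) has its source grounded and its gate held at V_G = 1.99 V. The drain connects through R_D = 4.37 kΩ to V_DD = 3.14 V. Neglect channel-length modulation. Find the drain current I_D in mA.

V_GS = V_G = 1.99 V, so V_ov = 1.99 − 1.2 = 0.79 V.
k_n = μ_nC_ox · (W/L) = 3.64 mA/V².
Assume saturation: I_D = ½ k_n V_ov² = 0.5 × 3.64 × 0.79² = 1.14 mA, giving V_DS = V_DD − I_D R_D = 3.14 − 1.14 × 4.37 = -1.82 V.
But -1.82 V < V_ov = 0.79 V, so the device is actually in triode.
In triode I_D = k_n[V_ov V_DS − ½ V_DS²] and I_D = (V_DD − V_DS)/R_D. Equating: 7.95 V_DS² − 13.57 V_DS + 3.14 = 0, giving V_DS = 0.276 V (the root below V_ov).
I_D = (3.14 − 0.276) / 4.37 = 0.655 mA.

I_D = 0.655 mA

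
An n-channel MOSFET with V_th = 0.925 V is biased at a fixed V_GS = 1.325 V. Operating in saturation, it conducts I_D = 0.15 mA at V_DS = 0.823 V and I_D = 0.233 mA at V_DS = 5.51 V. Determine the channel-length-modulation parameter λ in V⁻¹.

λ = 0.131 V⁻¹

With V_GS fixed, I_D ∝ (1 + λ V_DS) in saturation, so I_D2/I_D1 = (1 + λ V_DS2)/(1 + λ V_DS1).
0.233/0.15 = 1.553 = (1 + 5.51 λ)/(1 + 0.823 λ).
Solving: λ (I_D1 V_DS2 − I_D2 V_DS1) = I_D2 − I_D1, so λ = (0.233 − 0.15) / (0.15 × 5.51 − 0.233 × 0.823) = 0.083 / 0.635 = 0.131 V⁻¹.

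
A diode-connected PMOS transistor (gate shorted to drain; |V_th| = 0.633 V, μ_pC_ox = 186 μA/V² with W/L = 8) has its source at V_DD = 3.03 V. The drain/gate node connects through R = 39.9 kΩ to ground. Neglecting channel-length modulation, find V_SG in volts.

V_SG = 0.901 V

With gate tied to drain, V_SG = V_SD ≥ V_SG − |V_th|, so the device is in saturation.
k_p = μ_pC_ox · (W/L) = 1.488 mA/V².
KCL at the drain: ½ k_p (V_SG − |V_th|)² = (V_DD − V_SG)/R.
Let x = V_SG − 0.633. Then 29.7 x² + x − 2.397 = 0, giving x = 0.268 V (positive root), so V_SG = 0.901 V.
I_D = (V_DD − V_SG)/R = (3.03 − 0.901) / 39.9 = 0.0534 mA.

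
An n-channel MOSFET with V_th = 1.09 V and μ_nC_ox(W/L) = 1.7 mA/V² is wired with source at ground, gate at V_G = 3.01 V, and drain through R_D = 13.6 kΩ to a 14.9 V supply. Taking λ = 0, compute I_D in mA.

I_D = 1.07 mA

V_GS = V_G = 3.01 V, so V_ov = 3.01 − 1.09 = 1.92 V.
Assume saturation: I_D = ½ k_n V_ov² = 0.5 × 1.7 × 1.92² = 3.13 mA, giving V_DS = V_DD − I_D R_D = 14.9 − 3.13 × 13.6 = -27.7 V.
But -27.7 V < V_ov = 1.92 V, so the device is actually in triode.
In triode I_D = k_n[V_ov V_DS − ½ V_DS²] and I_D = (V_DD − V_DS)/R_D. Equating: 11.6 V_DS² − 45.39 V_DS + 14.9 = 0, giving V_DS = 0.362 V (the root below V_ov).
I_D = (14.9 − 0.362) / 13.6 = 1.07 mA.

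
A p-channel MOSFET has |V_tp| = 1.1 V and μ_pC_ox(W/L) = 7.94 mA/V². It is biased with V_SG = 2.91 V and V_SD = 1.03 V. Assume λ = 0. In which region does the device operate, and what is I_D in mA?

V_ov = V_SG − |V_tp| = 2.91 − 1.1 = 1.81 V.
Since V_SD = 1.03 V < V_ov = 1.81 V, the device is in the triode region.
I_D = k_p [V_ov · V_SD − ½ V_SD²] = 7.94 × [1.81 × 1.03 − 0.5 × 1.03²] = 10.6 mA.

Triode; I_D = 10.6 mA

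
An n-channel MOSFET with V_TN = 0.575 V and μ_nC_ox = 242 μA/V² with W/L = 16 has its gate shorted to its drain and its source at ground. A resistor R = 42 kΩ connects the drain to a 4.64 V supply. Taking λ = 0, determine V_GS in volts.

V_GS = 0.793 V

With gate tied to drain, V_GS = V_DS ≥ V_GS − V_TN, so the device is in saturation.
k_n = μ_nC_ox · (W/L) = 3.872 mA/V².
KCL at the drain: ½ k_n (V_GS − V_TN)² = (V_DD − V_GS)/R.
Let x = V_GS − 0.575. Then 81.3 x² + x − 4.065 = 0, giving x = 0.218 V (positive root), so V_GS = 0.793 V.
I_D = (V_DD − V_GS)/R = (4.64 − 0.793) / 42 = 0.0916 mA.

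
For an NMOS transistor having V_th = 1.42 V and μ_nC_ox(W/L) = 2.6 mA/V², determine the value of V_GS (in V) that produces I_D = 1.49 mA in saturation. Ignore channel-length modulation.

In saturation I_D = ½ k_n (V_GS − V_th)², so V_GS − V_th = √(2 I_D / k_n) = √(2 × 1.49 / 2.6) = 1.07 V.
V_GS = 1.42 + 1.07 = 2.49 V.

V_GS = 2.49 V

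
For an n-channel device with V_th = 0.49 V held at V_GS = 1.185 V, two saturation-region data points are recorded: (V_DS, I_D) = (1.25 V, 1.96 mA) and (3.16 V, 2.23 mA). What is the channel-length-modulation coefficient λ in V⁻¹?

λ = 0.0793 V⁻¹

With V_GS fixed, I_D ∝ (1 + λ V_DS) in saturation, so I_D2/I_D1 = (1 + λ V_DS2)/(1 + λ V_DS1).
2.23/1.96 = 1.138 = (1 + 3.16 λ)/(1 + 1.25 λ).
Solving: λ (I_D1 V_DS2 − I_D2 V_DS1) = I_D2 − I_D1, so λ = (2.23 − 1.96) / (1.96 × 3.16 − 2.23 × 1.25) = 0.27 / 3.41 = 0.0793 V⁻¹.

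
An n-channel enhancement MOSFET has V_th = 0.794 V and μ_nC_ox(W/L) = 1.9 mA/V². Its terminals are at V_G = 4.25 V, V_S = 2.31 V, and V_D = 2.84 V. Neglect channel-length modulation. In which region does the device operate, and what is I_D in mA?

Triode; I_D = 0.887 mA

V_GS = V_G − V_S = 4.25 − 2.31 = 1.94 V; V_DS = V_D − V_S = 2.84 − 2.31 = 0.53 V.
V_ov = V_GS − V_th = 1.94 − 0.794 = 1.15 V.
Since V_DS = 0.53 V < V_ov = 1.15 V, the device is in the triode region.
I_D = k_n [V_ov · V_DS − ½ V_DS²] = 1.9 × [1.15 × 0.53 − 0.5 × 0.53²] = 0.887 mA.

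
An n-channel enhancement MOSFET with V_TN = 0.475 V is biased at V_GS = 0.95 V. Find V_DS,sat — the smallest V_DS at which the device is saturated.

The boundary between triode and saturation is V_DS = V_GS − V_TN = V_ov.
V_ov = 0.95 − 0.475 = 0.475 V.

V_DS,sat = 0.475 V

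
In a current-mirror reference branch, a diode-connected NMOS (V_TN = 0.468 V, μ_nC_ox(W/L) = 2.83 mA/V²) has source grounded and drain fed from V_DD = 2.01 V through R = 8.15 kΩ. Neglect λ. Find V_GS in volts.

With gate tied to drain, V_GS = V_DS ≥ V_GS − V_TN, so the device is in saturation.
KCL at the drain: ½ k_n (V_GS − V_TN)² = (V_DD − V_GS)/R.
Let x = V_GS − 0.468. Then 11.5 x² + x − 1.542 = 0, giving x = 0.325 V (positive root), so V_GS = 0.793 V.
I_D = (V_DD − V_GS)/R = (2.01 − 0.793) / 8.15 = 0.149 mA.

V_GS = 0.793 V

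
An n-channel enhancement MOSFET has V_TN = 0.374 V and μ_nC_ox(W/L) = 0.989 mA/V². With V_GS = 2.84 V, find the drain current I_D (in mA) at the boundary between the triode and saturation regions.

I_D = 3.01 mA

At the boundary V_DS = V_ov = V_GS − V_TN = 2.84 − 0.374 = 2.47 V.
I_D = ½ k_n V_ov² = 0.5 × 0.989 × 2.47² = 3.01 mA.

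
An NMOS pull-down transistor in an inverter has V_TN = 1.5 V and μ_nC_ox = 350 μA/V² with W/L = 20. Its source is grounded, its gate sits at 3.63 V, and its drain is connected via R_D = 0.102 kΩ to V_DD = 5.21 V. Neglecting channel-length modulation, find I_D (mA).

I_D = 15.9 mA

V_GS = V_G = 3.63 V, so V_ov = 3.63 − 1.5 = 2.13 V.
k_n = μ_nC_ox · (W/L) = 7 mA/V².
Assume saturation: I_D = ½ k_n V_ov² = 0.5 × 7 × 2.13² = 15.9 mA, giving V_DS = V_DD − I_D R_D = 5.21 − 15.9 × 0.102 = 3.59 V.
V_DS = 3.59 V ≥ V_ov = 2.13 V, confirming saturation.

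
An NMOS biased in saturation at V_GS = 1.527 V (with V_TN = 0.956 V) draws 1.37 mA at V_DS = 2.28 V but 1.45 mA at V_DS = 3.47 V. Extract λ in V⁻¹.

With V_GS fixed, I_D ∝ (1 + λ V_DS) in saturation, so I_D2/I_D1 = (1 + λ V_DS2)/(1 + λ V_DS1).
1.45/1.37 = 1.058 = (1 + 3.47 λ)/(1 + 2.28 λ).
Solving: λ (I_D1 V_DS2 − I_D2 V_DS1) = I_D2 − I_D1, so λ = (1.45 − 1.37) / (1.37 × 3.47 − 1.45 × 2.28) = 0.08 / 1.45 = 0.0553 V⁻¹.

λ = 0.0553 V⁻¹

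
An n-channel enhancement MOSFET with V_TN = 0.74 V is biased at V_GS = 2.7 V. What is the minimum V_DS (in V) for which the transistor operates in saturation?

The boundary between triode and saturation is V_DS = V_GS − V_TN = V_ov.
V_ov = 2.7 − 0.74 = 1.96 V.

V_DS,sat = 1.96 V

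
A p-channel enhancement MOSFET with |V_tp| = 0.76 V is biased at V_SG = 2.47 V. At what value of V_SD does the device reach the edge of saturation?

The boundary between triode and saturation is V_SD = V_SG − |V_tp| = V_ov.
V_ov = 2.47 − 0.76 = 1.71 V.

V_SD,sat = 1.71 V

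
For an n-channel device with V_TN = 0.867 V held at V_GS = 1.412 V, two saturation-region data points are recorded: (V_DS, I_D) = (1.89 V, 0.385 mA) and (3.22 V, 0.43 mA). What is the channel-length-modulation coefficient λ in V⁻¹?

With V_GS fixed, I_D ∝ (1 + λ V_DS) in saturation, so I_D2/I_D1 = (1 + λ V_DS2)/(1 + λ V_DS1).
0.43/0.385 = 1.117 = (1 + 3.22 λ)/(1 + 1.89 λ).
Solving: λ (I_D1 V_DS2 − I_D2 V_DS1) = I_D2 − I_D1, so λ = (0.43 − 0.385) / (0.385 × 3.22 − 0.43 × 1.89) = 0.045 / 0.427 = 0.105 V⁻¹.

λ = 0.105 V⁻¹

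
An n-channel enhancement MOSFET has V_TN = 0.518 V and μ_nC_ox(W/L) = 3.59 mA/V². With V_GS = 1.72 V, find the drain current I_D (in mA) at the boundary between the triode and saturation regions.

I_D = 2.59 mA

At the boundary V_DS = V_ov = V_GS − V_TN = 1.72 − 0.518 = 1.2 V.
I_D = ½ k_n V_ov² = 0.5 × 3.59 × 1.2² = 2.59 mA.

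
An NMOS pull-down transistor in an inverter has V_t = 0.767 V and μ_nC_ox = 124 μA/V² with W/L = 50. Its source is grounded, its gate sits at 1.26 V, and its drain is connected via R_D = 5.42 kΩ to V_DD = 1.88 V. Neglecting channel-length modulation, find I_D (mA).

I_D = 0.325 mA

V_GS = V_G = 1.26 V, so V_ov = 1.26 − 0.767 = 0.493 V.
k_n = μ_nC_ox · (W/L) = 6.2 mA/V².
Assume saturation: I_D = ½ k_n V_ov² = 0.5 × 6.2 × 0.493² = 0.753 mA, giving V_DS = V_DD − I_D R_D = 1.88 − 0.753 × 5.42 = -2.2 V.
But -2.2 V < V_ov = 0.493 V, so the device is actually in triode.
In triode I_D = k_n[V_ov V_DS − ½ V_DS²] and I_D = (V_DD − V_DS)/R_D. Equating: 16.8 V_DS² − 17.57 V_DS + 1.88 = 0, giving V_DS = 0.121 V (the root below V_ov).
I_D = (1.88 − 0.121) / 5.42 = 0.325 mA.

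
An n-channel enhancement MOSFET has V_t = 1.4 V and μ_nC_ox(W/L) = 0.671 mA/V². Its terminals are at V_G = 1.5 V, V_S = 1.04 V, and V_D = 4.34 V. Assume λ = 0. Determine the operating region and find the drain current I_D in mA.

Cutoff; I_D = 0 mA

V_GS = V_G − V_S = 1.5 − 1.04 = 0.46 V; V_DS = V_D − V_S = 4.34 − 1.04 = 3.3 V.
V_GS = 0.46 V < V_t = 1.4 V, so the transistor is in cutoff.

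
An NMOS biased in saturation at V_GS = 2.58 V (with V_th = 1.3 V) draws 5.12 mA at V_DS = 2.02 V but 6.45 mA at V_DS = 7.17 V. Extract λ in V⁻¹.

With V_GS fixed, I_D ∝ (1 + λ V_DS) in saturation, so I_D2/I_D1 = (1 + λ V_DS2)/(1 + λ V_DS1).
6.45/5.12 = 1.26 = (1 + 7.17 λ)/(1 + 2.02 λ).
Solving: λ (I_D1 V_DS2 − I_D2 V_DS1) = I_D2 − I_D1, so λ = (6.45 − 5.12) / (5.12 × 7.17 − 6.45 × 2.02) = 1.33 / 23.7 = 0.0562 V⁻¹.

λ = 0.0562 V⁻¹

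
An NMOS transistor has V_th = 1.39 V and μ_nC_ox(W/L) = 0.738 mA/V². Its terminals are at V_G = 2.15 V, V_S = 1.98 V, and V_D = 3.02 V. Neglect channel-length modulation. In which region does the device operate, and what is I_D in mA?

Cutoff; I_D = 0 mA

V_GS = V_G − V_S = 2.15 − 1.98 = 0.17 V; V_DS = V_D − V_S = 3.02 − 1.98 = 1.04 V.
V_GS = 0.17 V < V_th = 1.39 V, so the transistor is in cutoff.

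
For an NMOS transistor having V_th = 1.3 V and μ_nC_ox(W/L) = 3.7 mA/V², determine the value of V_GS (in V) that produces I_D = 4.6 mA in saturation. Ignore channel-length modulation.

In saturation I_D = ½ k_n (V_GS − V_th)², so V_GS − V_th = √(2 I_D / k_n) = √(2 × 4.6 / 3.7) = 1.58 V.
V_GS = 1.3 + 1.58 = 2.88 V.

V_GS = 2.88 V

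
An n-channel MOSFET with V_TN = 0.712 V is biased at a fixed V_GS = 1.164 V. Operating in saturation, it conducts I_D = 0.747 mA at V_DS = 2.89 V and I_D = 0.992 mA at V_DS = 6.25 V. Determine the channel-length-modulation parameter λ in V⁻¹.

λ = 0.136 V⁻¹

With V_GS fixed, I_D ∝ (1 + λ V_DS) in saturation, so I_D2/I_D1 = (1 + λ V_DS2)/(1 + λ V_DS1).
0.992/0.747 = 1.328 = (1 + 6.25 λ)/(1 + 2.89 λ).
Solving: λ (I_D1 V_DS2 − I_D2 V_DS1) = I_D2 − I_D1, so λ = (0.992 − 0.747) / (0.747 × 6.25 − 0.992 × 2.89) = 0.245 / 1.8 = 0.136 V⁻¹.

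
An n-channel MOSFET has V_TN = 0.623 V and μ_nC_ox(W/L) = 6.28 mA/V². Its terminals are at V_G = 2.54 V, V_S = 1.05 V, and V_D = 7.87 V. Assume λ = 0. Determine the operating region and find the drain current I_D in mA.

V_GS = V_G − V_S = 2.54 − 1.05 = 1.49 V; V_DS = V_D − V_S = 7.87 − 1.05 = 6.82 V.
V_ov = V_GS − V_TN = 1.49 − 0.623 = 0.867 V.
Since V_DS = 6.82 V ≥ V_ov = 0.867 V, the device is in saturation.
I_D = ½ k_n V_ov² = 0.5 × 6.28 × 0.867² = 2.36 mA.

Saturation; I_D = 2.36 mA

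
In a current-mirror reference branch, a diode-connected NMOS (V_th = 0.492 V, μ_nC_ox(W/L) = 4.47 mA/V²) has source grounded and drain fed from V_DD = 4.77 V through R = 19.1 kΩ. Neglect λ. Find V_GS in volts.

V_GS = 0.797 V

With gate tied to drain, V_GS = V_DS ≥ V_GS − V_th, so the device is in saturation.
KCL at the drain: ½ k_n (V_GS − V_th)² = (V_DD − V_GS)/R.
Let x = V_GS − 0.492. Then 42.7 x² + x − 4.278 = 0, giving x = 0.305 V (positive root), so V_GS = 0.797 V.
I_D = (V_DD − V_GS)/R = (4.77 − 0.797) / 19.1 = 0.208 mA.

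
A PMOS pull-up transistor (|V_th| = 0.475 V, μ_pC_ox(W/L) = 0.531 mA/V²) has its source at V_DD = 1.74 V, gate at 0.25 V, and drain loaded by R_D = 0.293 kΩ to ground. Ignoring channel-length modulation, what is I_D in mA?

V_SG = V_DD − V_G = 1.74 − 0.25 = 1.49 V, so V_ov = 1.49 − 0.475 = 1.02 V.
Assume saturation: I_D = ½ k_p V_ov² = 0.5 × 0.531 × 1.02² = 0.274 mA, giving V_SD = V_DD − I_D R_D = 1.74 − 0.274 × 0.293 = 1.66 V.
V_SD = 1.66 V ≥ V_ov = 1.02 V, confirming saturation.

I_D = 0.274 mA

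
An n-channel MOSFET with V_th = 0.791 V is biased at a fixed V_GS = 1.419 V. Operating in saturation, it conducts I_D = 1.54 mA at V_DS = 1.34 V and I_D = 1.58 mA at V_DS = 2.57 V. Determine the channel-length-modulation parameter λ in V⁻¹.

With V_GS fixed, I_D ∝ (1 + λ V_DS) in saturation, so I_D2/I_D1 = (1 + λ V_DS2)/(1 + λ V_DS1).
1.58/1.54 = 1.026 = (1 + 2.57 λ)/(1 + 1.34 λ).
Solving: λ (I_D1 V_DS2 − I_D2 V_DS1) = I_D2 − I_D1, so λ = (1.58 − 1.54) / (1.54 × 2.57 − 1.58 × 1.34) = 0.04 / 1.84 = 0.0217 V⁻¹.

λ = 0.0217 V⁻¹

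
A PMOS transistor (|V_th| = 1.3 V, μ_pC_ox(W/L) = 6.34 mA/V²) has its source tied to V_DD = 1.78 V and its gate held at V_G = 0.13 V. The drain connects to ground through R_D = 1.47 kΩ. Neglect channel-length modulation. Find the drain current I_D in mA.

I_D = 0.388 mA

V_SG = V_DD − V_G = 1.78 − 0.13 = 1.65 V, so V_ov = 1.65 − 1.3 = 0.35 V.
Assume saturation: I_D = ½ k_p V_ov² = 0.5 × 6.34 × 0.35² = 0.388 mA, giving V_SD = V_DD − I_D R_D = 1.78 − 0.388 × 1.47 = 1.21 V.
V_SD = 1.21 V ≥ V_ov = 0.35 V, confirming saturation.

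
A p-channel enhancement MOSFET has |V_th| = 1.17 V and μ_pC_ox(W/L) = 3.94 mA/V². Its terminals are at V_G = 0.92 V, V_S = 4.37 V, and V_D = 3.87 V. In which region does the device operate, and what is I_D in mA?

V_SG = V_S − V_G = 4.37 − 0.92 = 3.45 V; V_SD = V_S − V_D = 4.37 − 3.87 = 0.5 V.
V_ov = V_SG − |V_th| = 3.45 − 1.17 = 2.28 V.
Since V_SD = 0.5 V < V_ov = 2.28 V, the device is in the triode region.
I_D = k_p [V_ov · V_SD − ½ V_SD²] = 3.94 × [2.28 × 0.5 − 0.5 × 0.5²] = 4 mA.

Triode; I_D = 4.00 mA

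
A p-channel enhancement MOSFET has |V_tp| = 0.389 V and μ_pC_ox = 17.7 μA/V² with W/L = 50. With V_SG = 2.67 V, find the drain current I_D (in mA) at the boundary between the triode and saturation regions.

At the boundary V_SD = V_ov = V_SG − |V_tp| = 2.67 − 0.389 = 2.28 V.
k_p = μ_pC_ox · (W/L) = 0.885 mA/V².
I_D = ½ k_p V_ov² = 0.5 × 0.885 × 2.28² = 2.3 mA.

I_D = 2.30 mA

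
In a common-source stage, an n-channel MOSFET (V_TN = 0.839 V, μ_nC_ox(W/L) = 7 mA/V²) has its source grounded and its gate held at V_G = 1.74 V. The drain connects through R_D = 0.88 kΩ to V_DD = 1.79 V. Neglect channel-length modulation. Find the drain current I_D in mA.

I_D = 1.67 mA

V_GS = V_G = 1.74 V, so V_ov = 1.74 − 0.839 = 0.901 V.
Assume saturation: I_D = ½ k_n V_ov² = 0.5 × 7 × 0.901² = 2.84 mA, giving V_DS = V_DD − I_D R_D = 1.79 − 2.84 × 0.88 = -0.71 V.
But -0.71 V < V_ov = 0.901 V, so the device is actually in triode.
In triode I_D = k_n[V_ov V_DS − ½ V_DS²] and I_D = (V_DD − V_DS)/R_D. Equating: 3.08 V_DS² − 6.55 V_DS + 1.79 = 0, giving V_DS = 0.322 V (the root below V_ov).
I_D = (1.79 − 0.322) / 0.88 = 1.67 mA.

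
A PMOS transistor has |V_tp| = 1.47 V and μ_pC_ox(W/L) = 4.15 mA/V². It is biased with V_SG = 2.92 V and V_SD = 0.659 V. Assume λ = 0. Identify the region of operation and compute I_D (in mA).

Triode; I_D = 3.06 mA

V_ov = V_SG − |V_tp| = 2.92 − 1.47 = 1.45 V.
Since V_SD = 0.659 V < V_ov = 1.45 V, the device is in the triode region.
I_D = k_p [V_ov · V_SD − ½ V_SD²] = 4.15 × [1.45 × 0.659 − 0.5 × 0.659²] = 3.06 mA.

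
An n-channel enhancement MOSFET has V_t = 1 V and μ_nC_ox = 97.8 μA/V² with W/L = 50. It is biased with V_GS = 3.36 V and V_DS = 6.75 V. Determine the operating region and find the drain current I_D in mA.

Saturation; I_D = 13.6 mA

k_n = μ_nC_ox · (W/L) = 4.89 mA/V².
V_ov = V_GS − V_t = 3.36 − 1 = 2.36 V.
Since V_DS = 6.75 V ≥ V_ov = 2.36 V, the device is in saturation.
I_D = ½ k_n V_ov² = 0.5 × 4.89 × 2.36² = 13.6 mA.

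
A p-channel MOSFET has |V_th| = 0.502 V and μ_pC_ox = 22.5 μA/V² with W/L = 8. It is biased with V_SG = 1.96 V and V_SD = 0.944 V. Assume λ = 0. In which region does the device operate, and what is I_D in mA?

k_p = μ_pC_ox · (W/L) = 0.18 mA/V².
V_ov = V_SG − |V_th| = 1.96 − 0.502 = 1.46 V.
Since V_SD = 0.944 V < V_ov = 1.46 V, the device is in the triode region.
I_D = k_p [V_ov · V_SD − ½ V_SD²] = 0.18 × [1.46 × 0.944 − 0.5 × 0.944²] = 0.168 mA.

Triode; I_D = 0.168 mA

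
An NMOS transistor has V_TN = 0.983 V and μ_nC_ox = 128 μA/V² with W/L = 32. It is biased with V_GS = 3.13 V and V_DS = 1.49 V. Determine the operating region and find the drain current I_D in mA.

k_n = μ_nC_ox · (W/L) = 4.096 mA/V².
V_ov = V_GS − V_TN = 3.13 − 0.983 = 2.15 V.
Since V_DS = 1.49 V < V_ov = 2.15 V, the device is in the triode region.
I_D = k_n [V_ov · V_DS − ½ V_DS²] = 4.096 × [2.15 × 1.49 − 0.5 × 1.49²] = 8.56 mA.

Triode; I_D = 8.56 mA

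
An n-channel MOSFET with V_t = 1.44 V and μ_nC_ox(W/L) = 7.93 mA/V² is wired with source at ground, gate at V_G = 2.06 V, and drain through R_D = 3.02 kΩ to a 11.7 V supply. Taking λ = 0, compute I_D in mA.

V_GS = V_G = 2.06 V, so V_ov = 2.06 − 1.44 = 0.62 V.
Assume saturation: I_D = ½ k_n V_ov² = 0.5 × 7.93 × 0.62² = 1.52 mA, giving V_DS = V_DD − I_D R_D = 11.7 − 1.52 × 3.02 = 7.1 V.
V_DS = 7.1 V ≥ V_ov = 0.62 V, confirming saturation.

I_D = 1.52 mA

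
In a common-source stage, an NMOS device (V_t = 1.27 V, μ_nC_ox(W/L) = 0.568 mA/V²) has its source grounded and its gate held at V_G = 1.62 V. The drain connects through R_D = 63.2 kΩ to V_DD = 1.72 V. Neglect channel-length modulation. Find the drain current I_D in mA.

I_D = 0.0247 mA

V_GS = V_G = 1.62 V, so V_ov = 1.62 − 1.27 = 0.35 V.
Assume saturation: I_D = ½ k_n V_ov² = 0.5 × 0.568 × 0.35² = 0.0348 mA, giving V_DS = V_DD − I_D R_D = 1.72 − 0.0348 × 63.2 = -0.479 V.
But -0.479 V < V_ov = 0.35 V, so the device is actually in triode.
In triode I_D = k_n[V_ov V_DS − ½ V_DS²] and I_D = (V_DD − V_DS)/R_D. Equating: 17.9 V_DS² − 13.56 V_DS + 1.72 = 0, giving V_DS = 0.161 V (the root below V_ov).
I_D = (1.72 − 0.161) / 63.2 = 0.0247 mA.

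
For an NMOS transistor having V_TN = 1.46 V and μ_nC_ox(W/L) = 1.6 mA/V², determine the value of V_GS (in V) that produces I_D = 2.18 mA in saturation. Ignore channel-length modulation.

V_GS = 3.11 V

In saturation I_D = ½ k_n (V_GS − V_TN)², so V_GS − V_TN = √(2 I_D / k_n) = √(2 × 2.18 / 1.6) = 1.65 V.
V_GS = 1.46 + 1.65 = 3.11 V.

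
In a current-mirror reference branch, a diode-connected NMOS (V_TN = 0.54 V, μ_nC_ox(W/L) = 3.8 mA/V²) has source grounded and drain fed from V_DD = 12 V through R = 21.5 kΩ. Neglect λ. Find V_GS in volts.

With gate tied to drain, V_GS = V_DS ≥ V_GS − V_TN, so the device is in saturation.
KCL at the drain: ½ k_n (V_GS − V_TN)² = (V_DD − V_GS)/R.
Let x = V_GS − 0.54. Then 40.9 x² + x − 11.46 = 0, giving x = 0.518 V (positive root), so V_GS = 1.06 V.
I_D = (V_DD − V_GS)/R = (12 − 1.06) / 21.5 = 0.509 mA.

V_GS = 1.06 V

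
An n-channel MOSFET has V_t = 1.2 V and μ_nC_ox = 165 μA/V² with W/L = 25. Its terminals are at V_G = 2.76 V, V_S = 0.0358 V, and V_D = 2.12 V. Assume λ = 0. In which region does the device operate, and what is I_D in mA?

Saturation; I_D = 4.79 mA

V_GS = V_G − V_S = 2.76 − 0.0358 = 2.72 V; V_DS = V_D − V_S = 2.12 − 0.0358 = 2.08 V.
k_n = μ_nC_ox · (W/L) = 4.125 mA/V².
V_ov = V_GS − V_t = 2.72 − 1.2 = 1.52 V.
Since V_DS = 2.08 V ≥ V_ov = 1.52 V, the device is in saturation.
I_D = ½ k_n V_ov² = 0.5 × 4.125 × 1.52² = 4.79 mA.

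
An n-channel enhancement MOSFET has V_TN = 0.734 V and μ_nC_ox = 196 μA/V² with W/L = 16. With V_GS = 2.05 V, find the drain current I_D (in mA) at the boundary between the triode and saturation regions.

At the boundary V_DS = V_ov = V_GS − V_TN = 2.05 − 0.734 = 1.32 V.
k_n = μ_nC_ox · (W/L) = 3.136 mA/V².
I_D = ½ k_n V_ov² = 0.5 × 3.136 × 1.32² = 2.72 mA.

I_D = 2.72 mA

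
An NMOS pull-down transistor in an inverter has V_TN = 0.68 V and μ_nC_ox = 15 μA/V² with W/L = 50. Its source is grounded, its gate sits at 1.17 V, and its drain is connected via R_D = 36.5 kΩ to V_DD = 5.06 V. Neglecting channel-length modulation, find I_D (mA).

V_GS = V_G = 1.17 V, so V_ov = 1.17 − 0.68 = 0.49 V.
k_n = μ_nC_ox · (W/L) = 0.75 mA/V².
Assume saturation: I_D = ½ k_n V_ov² = 0.5 × 0.75 × 0.49² = 0.09 mA, giving V_DS = V_DD − I_D R_D = 5.06 − 0.09 × 36.5 = 1.77 V.
V_DS = 1.77 V ≥ V_ov = 0.49 V, confirming saturation.

I_D = 0.0900 mA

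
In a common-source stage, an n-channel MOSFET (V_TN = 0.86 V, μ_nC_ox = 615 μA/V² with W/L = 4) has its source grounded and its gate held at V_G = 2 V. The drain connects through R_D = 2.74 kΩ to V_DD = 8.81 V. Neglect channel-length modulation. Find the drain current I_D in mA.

I_D = 1.60 mA

V_GS = V_G = 2 V, so V_ov = 2 − 0.86 = 1.14 V.
k_n = μ_nC_ox · (W/L) = 2.46 mA/V².
Assume saturation: I_D = ½ k_n V_ov² = 0.5 × 2.46 × 1.14² = 1.6 mA, giving V_DS = V_DD − I_D R_D = 8.81 − 1.6 × 2.74 = 4.43 V.
V_DS = 4.43 V ≥ V_ov = 1.14 V, confirming saturation.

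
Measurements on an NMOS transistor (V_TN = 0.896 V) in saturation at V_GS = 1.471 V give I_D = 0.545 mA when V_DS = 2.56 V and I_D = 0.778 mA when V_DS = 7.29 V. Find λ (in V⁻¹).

With V_GS fixed, I_D ∝ (1 + λ V_DS) in saturation, so I_D2/I_D1 = (1 + λ V_DS2)/(1 + λ V_DS1).
0.778/0.545 = 1.428 = (1 + 7.29 λ)/(1 + 2.56 λ).
Solving: λ (I_D1 V_DS2 − I_D2 V_DS1) = I_D2 − I_D1, so λ = (0.778 − 0.545) / (0.545 × 7.29 − 0.778 × 2.56) = 0.233 / 1.98 = 0.118 V⁻¹.

λ = 0.118 V⁻¹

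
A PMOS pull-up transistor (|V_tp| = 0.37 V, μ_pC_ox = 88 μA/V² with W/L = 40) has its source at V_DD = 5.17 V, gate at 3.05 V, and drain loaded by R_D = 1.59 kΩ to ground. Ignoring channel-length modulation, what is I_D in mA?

V_SG = V_DD − V_G = 5.17 − 3.05 = 2.12 V, so V_ov = 2.12 − 0.37 = 1.75 V.
k_p = μ_pC_ox · (W/L) = 3.52 mA/V².
Assume saturation: I_D = ½ k_p V_ov² = 0.5 × 3.52 × 1.75² = 5.39 mA, giving V_SD = V_DD − I_D R_D = 5.17 − 5.39 × 1.59 = -3.4 V.
But -3.4 V < V_ov = 1.75 V, so the device is actually in triode.
In triode I_D = k_p[V_ov V_SD − ½ V_SD²] and I_D = (V_DD − V_SD)/R_D. Equating: 2.8 V_SD² − 10.79 V_SD + 5.17 = 0, giving V_SD = 0.56 V (the root below V_ov).
I_D = (5.17 − 0.56) / 1.59 = 2.9 mA.

I_D = 2.90 mA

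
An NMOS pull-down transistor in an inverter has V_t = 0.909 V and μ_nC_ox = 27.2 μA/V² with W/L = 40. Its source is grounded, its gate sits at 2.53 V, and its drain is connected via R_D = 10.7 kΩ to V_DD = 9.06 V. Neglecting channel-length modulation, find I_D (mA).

I_D = 0.796 mA

V_GS = V_G = 2.53 V, so V_ov = 2.53 − 0.909 = 1.62 V.
k_n = μ_nC_ox · (W/L) = 1.088 mA/V².
Assume saturation: I_D = ½ k_n V_ov² = 0.5 × 1.088 × 1.62² = 1.43 mA, giving V_DS = V_DD − I_D R_D = 9.06 − 1.43 × 10.7 = -6.23 V.
But -6.23 V < V_ov = 1.62 V, so the device is actually in triode.
In triode I_D = k_n[V_ov V_DS − ½ V_DS²] and I_D = (V_DD − V_DS)/R_D. Equating: 5.82 V_DS² − 19.87 V_DS + 9.06 = 0, giving V_DS = 0.542 V (the root below V_ov).
I_D = (9.06 − 0.542) / 10.7 = 0.796 mA.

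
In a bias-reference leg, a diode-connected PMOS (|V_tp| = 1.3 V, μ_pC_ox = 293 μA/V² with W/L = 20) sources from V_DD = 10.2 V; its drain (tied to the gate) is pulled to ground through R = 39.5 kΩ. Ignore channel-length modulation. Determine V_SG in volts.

With gate tied to drain, V_SG = V_SD ≥ V_SG − |V_tp|, so the device is in saturation.
k_p = μ_pC_ox · (W/L) = 5.86 mA/V².
KCL at the drain: ½ k_p (V_SG − |V_tp|)² = (V_DD − V_SG)/R.
Let x = V_SG − 1.3. Then 116 x² + x − 8.9 = 0, giving x = 0.273 V (positive root), so V_SG = 1.57 V.
I_D = (V_DD − V_SG)/R = (10.2 − 1.57) / 39.5 = 0.218 mA.

V_SG = 1.57 V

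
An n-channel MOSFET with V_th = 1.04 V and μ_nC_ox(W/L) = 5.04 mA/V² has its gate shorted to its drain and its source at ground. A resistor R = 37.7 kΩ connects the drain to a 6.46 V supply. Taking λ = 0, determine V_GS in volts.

V_GS = 1.27 V

With gate tied to drain, V_GS = V_DS ≥ V_GS − V_th, so the device is in saturation.
KCL at the drain: ½ k_n (V_GS − V_th)² = (V_DD − V_GS)/R.
Let x = V_GS − 1.04. Then 95 x² + x − 5.42 = 0, giving x = 0.234 V (positive root), so V_GS = 1.27 V.
I_D = (V_DD − V_GS)/R = (6.46 − 1.27) / 37.7 = 0.138 mA.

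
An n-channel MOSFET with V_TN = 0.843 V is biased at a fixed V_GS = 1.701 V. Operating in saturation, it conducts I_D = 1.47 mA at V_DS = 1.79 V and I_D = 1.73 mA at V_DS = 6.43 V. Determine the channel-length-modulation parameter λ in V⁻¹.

λ = 0.0409 V⁻¹

With V_GS fixed, I_D ∝ (1 + λ V_DS) in saturation, so I_D2/I_D1 = (1 + λ V_DS2)/(1 + λ V_DS1).
1.73/1.47 = 1.177 = (1 + 6.43 λ)/(1 + 1.79 λ).
Solving: λ (I_D1 V_DS2 − I_D2 V_DS1) = I_D2 − I_D1, so λ = (1.73 − 1.47) / (1.47 × 6.43 − 1.73 × 1.79) = 0.26 / 6.36 = 0.0409 V⁻¹.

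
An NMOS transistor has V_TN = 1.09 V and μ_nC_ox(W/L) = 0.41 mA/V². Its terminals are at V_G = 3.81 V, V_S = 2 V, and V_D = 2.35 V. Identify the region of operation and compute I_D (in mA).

V_GS = V_G − V_S = 3.81 − 2 = 1.81 V; V_DS = V_D − V_S = 2.35 − 2 = 0.35 V.
V_ov = V_GS − V_TN = 1.81 − 1.09 = 0.72 V.
Since V_DS = 0.35 V < V_ov = 0.72 V, the device is in the triode region.
I_D = k_n [V_ov · V_DS − ½ V_DS²] = 0.41 × [0.72 × 0.35 − 0.5 × 0.35²] = 0.0782 mA.

Triode; I_D = 0.0782 mA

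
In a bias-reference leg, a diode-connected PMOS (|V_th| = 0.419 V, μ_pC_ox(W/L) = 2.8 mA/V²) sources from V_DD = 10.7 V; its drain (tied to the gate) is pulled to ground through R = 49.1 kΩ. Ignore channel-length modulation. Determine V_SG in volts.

V_SG = 0.799 V

With gate tied to drain, V_SG = V_SD ≥ V_SG − |V_th|, so the device is in saturation.
KCL at the drain: ½ k_p (V_SG − |V_th|)² = (V_DD − V_SG)/R.
Let x = V_SG − 0.419. Then 68.7 x² + x − 10.28 = 0, giving x = 0.38 V (positive root), so V_SG = 0.799 V.
I_D = (V_DD − V_SG)/R = (10.7 − 0.799) / 49.1 = 0.202 mA.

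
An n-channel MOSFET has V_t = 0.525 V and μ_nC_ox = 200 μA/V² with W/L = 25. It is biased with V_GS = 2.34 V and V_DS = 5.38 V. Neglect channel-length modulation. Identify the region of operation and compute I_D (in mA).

Saturation; I_D = 8.24 mA

k_n = μ_nC_ox · (W/L) = 5 mA/V².
V_ov = V_GS − V_t = 2.34 − 0.525 = 1.81 V.
Since V_DS = 5.38 V ≥ V_ov = 1.81 V, the device is in saturation.
I_D = ½ k_n V_ov² = 0.5 × 5 × 1.81² = 8.24 mA.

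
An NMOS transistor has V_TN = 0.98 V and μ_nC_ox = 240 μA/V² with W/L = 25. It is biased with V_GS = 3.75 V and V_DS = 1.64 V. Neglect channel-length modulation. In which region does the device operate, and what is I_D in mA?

k_n = μ_nC_ox · (W/L) = 6 mA/V².
V_ov = V_GS − V_TN = 3.75 − 0.98 = 2.77 V.
Since V_DS = 1.64 V < V_ov = 2.77 V, the device is in the triode region.
I_D = k_n [V_ov · V_DS − ½ V_DS²] = 6 × [2.77 × 1.64 − 0.5 × 1.64²] = 19.2 mA.

Triode; I_D = 19.2 mA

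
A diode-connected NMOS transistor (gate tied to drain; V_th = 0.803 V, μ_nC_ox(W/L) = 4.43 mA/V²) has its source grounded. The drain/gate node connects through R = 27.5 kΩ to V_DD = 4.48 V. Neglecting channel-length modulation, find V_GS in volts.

With gate tied to drain, V_GS = V_DS ≥ V_GS − V_th, so the device is in saturation.
KCL at the drain: ½ k_n (V_GS − V_th)² = (V_DD − V_GS)/R.
Let x = V_GS − 0.803. Then 60.9 x² + x − 3.677 = 0, giving x = 0.238 V (positive root), so V_GS = 1.04 V.
I_D = (V_DD − V_GS)/R = (4.48 − 1.04) / 27.5 = 0.125 mA.

V_GS = 1.04 V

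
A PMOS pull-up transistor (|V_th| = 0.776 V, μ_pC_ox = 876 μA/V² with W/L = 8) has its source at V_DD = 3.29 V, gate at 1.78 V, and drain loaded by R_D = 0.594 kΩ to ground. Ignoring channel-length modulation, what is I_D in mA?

I_D = 1.89 mA

V_SG = V_DD − V_G = 3.29 − 1.78 = 1.51 V, so V_ov = 1.51 − 0.776 = 0.734 V.
k_p = μ_pC_ox · (W/L) = 7.008 mA/V².
Assume saturation: I_D = ½ k_p V_ov² = 0.5 × 7.008 × 0.734² = 1.89 mA, giving V_SD = V_DD − I_D R_D = 3.29 − 1.89 × 0.594 = 2.17 V.
V_SD = 2.17 V ≥ V_ov = 0.734 V, confirming saturation.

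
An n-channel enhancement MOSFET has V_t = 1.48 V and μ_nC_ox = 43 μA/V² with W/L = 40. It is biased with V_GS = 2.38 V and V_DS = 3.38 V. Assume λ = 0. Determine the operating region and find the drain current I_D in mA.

k_n = μ_nC_ox · (W/L) = 1.72 mA/V².
V_ov = V_GS − V_t = 2.38 − 1.48 = 0.9 V.
Since V_DS = 3.38 V ≥ V_ov = 0.9 V, the device is in saturation.
I_D = ½ k_n V_ov² = 0.5 × 1.72 × 0.9² = 0.697 mA.

Saturation; I_D = 0.697 mA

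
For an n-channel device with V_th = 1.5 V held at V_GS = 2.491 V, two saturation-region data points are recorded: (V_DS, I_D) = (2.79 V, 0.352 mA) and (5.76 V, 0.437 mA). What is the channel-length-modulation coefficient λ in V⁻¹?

λ = 0.105 V⁻¹

With V_GS fixed, I_D ∝ (1 + λ V_DS) in saturation, so I_D2/I_D1 = (1 + λ V_DS2)/(1 + λ V_DS1).
0.437/0.352 = 1.241 = (1 + 5.76 λ)/(1 + 2.79 λ).
Solving: λ (I_D1 V_DS2 − I_D2 V_DS1) = I_D2 − I_D1, so λ = (0.437 − 0.352) / (0.352 × 5.76 − 0.437 × 2.79) = 0.085 / 0.808 = 0.105 V⁻¹.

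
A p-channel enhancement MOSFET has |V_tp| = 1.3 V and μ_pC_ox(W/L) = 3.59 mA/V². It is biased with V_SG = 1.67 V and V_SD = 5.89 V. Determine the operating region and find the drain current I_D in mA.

Saturation; I_D = 0.246 mA

V_ov = V_SG − |V_tp| = 1.67 − 1.3 = 0.37 V.
Since V_SD = 5.89 V ≥ V_ov = 0.37 V, the device is in saturation.
I_D = ½ k_p V_ov² = 0.5 × 3.59 × 0.37² = 0.246 mA.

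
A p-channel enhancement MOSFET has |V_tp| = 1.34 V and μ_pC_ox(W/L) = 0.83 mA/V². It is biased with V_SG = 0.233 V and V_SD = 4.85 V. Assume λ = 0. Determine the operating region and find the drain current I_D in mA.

V_SG = 0.233 V < |V_tp| = 1.34 V, so the transistor is in cutoff.

Cutoff; I_D = 0 mA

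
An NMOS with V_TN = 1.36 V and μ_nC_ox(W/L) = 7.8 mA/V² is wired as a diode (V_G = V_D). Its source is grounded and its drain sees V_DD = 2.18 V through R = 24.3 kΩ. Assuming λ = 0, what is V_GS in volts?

With gate tied to drain, V_GS = V_DS ≥ V_GS − V_TN, so the device is in saturation.
KCL at the drain: ½ k_n (V_GS − V_TN)² = (V_DD − V_GS)/R.
Let x = V_GS − 1.36. Then 94.8 x² + x − 0.82 = 0, giving x = 0.0879 V (positive root), so V_GS = 1.45 V.
I_D = (V_DD − V_GS)/R = (2.18 − 1.45) / 24.3 = 0.0301 mA.

V_GS = 1.45 V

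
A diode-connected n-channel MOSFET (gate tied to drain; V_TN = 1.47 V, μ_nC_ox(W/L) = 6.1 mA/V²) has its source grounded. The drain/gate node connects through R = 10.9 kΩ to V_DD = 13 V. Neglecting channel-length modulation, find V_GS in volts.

V_GS = 2.04 V

With gate tied to drain, V_GS = V_DS ≥ V_GS − V_TN, so the device is in saturation.
KCL at the drain: ½ k_n (V_GS − V_TN)² = (V_DD − V_GS)/R.
Let x = V_GS − 1.47. Then 33.2 x² + x − 11.53 = 0, giving x = 0.574 V (positive root), so V_GS = 2.04 V.
I_D = (V_DD − V_GS)/R = (13 − 2.04) / 10.9 = 1.01 mA.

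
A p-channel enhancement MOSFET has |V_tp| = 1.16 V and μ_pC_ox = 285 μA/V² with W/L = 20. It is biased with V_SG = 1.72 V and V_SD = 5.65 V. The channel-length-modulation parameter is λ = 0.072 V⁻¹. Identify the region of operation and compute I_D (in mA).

k_p = μ_pC_ox · (W/L) = 5.7 mA/V².
V_ov = V_SG − |V_tp| = 1.72 − 1.16 = 0.56 V.
Since V_SD = 5.65 V ≥ V_ov = 0.56 V, the device is in saturation.
I_D = ½ k_p V_ov² (1 + λ V_SD) = 0.5 × 5.7 × 0.56² × (1 + 0.072 × 5.65) = 1.26 mA.

Saturation; I_D = 1.26 mA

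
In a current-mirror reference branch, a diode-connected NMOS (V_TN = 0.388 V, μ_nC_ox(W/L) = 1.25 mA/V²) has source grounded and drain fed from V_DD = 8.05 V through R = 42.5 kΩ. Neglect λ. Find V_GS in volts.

V_GS = 0.907 V

With gate tied to drain, V_GS = V_DS ≥ V_GS − V_TN, so the device is in saturation.
KCL at the drain: ½ k_n (V_GS − V_TN)² = (V_DD − V_GS)/R.
Let x = V_GS − 0.388. Then 26.6 x² + x − 7.662 = 0, giving x = 0.519 V (positive root), so V_GS = 0.907 V.
I_D = (V_DD − V_GS)/R = (8.05 − 0.907) / 42.5 = 0.168 mA.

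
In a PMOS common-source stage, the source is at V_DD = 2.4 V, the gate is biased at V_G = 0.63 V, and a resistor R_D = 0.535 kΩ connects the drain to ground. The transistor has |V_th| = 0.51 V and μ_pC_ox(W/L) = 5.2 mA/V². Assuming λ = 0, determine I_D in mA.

I_D = 3.23 mA

V_SG = V_DD − V_G = 2.4 − 0.63 = 1.77 V, so V_ov = 1.77 − 0.51 = 1.26 V.
Assume saturation: I_D = ½ k_p V_ov² = 0.5 × 5.2 × 1.26² = 4.13 mA, giving V_SD = V_DD − I_D R_D = 2.4 − 4.13 × 0.535 = 0.192 V.
But 0.192 V < V_ov = 1.26 V, so the device is actually in triode.
In triode I_D = k_p[V_ov V_SD − ½ V_SD²] and I_D = (V_DD − V_SD)/R_D. Equating: 1.39 V_SD² − 4.505 V_SD + 2.4 = 0, giving V_SD = 0.672 V (the root below V_ov).
I_D = (2.4 − 0.672) / 0.535 = 3.23 mA.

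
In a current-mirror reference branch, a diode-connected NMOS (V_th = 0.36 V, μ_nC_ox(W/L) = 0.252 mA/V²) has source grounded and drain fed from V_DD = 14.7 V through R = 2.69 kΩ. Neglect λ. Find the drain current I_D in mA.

I_D = 3.40 mA

With gate tied to drain, V_GS = V_DS ≥ V_GS − V_th, so the device is in saturation.
KCL at the drain: ½ k_n (V_GS − V_th)² = (V_DD − V_GS)/R.
Let x = V_GS − 0.36. Then 0.339 x² + x − 14.34 = 0, giving x = 5.19 V (positive root), so V_GS = 5.55 V.
I_D = (V_DD − V_GS)/R = (14.7 − 5.55) / 2.69 = 3.4 mA.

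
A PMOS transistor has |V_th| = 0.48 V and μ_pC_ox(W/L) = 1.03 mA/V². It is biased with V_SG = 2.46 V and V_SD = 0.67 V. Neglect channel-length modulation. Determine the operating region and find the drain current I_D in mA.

V_ov = V_SG − |V_th| = 2.46 − 0.48 = 1.98 V.
Since V_SD = 0.67 V < V_ov = 1.98 V, the device is in the triode region.
I_D = k_p [V_ov · V_SD − ½ V_SD²] = 1.03 × [1.98 × 0.67 − 0.5 × 0.67²] = 1.14 mA.

Triode; I_D = 1.14 mA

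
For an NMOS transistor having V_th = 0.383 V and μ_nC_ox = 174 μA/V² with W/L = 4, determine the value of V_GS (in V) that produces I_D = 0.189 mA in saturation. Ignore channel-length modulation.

k_n = μ_nC_ox · (W/L) = 0.696 mA/V².
In saturation I_D = ½ k_n (V_GS − V_th)², so V_GS − V_th = √(2 I_D / k_n) = √(2 × 0.189 / 0.696) = 0.737 V.
V_GS = 0.383 + 0.737 = 1.12 V.

V_GS = 1.12 V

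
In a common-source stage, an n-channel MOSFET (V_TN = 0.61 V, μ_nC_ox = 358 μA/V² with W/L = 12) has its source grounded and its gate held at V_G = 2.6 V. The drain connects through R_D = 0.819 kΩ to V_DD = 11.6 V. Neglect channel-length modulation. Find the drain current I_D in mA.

V_GS = V_G = 2.6 V, so V_ov = 2.6 − 0.61 = 1.99 V.
k_n = μ_nC_ox · (W/L) = 4.296 mA/V².
Assume saturation: I_D = ½ k_n V_ov² = 0.5 × 4.296 × 1.99² = 8.51 mA, giving V_DS = V_DD − I_D R_D = 11.6 − 8.51 × 0.819 = 4.63 V.
V_DS = 4.63 V ≥ V_ov = 1.99 V, confirming saturation.

I_D = 8.51 mA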